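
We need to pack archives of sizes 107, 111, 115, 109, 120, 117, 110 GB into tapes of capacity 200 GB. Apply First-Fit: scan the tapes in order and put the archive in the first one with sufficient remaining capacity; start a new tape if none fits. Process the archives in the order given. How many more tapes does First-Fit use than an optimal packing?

First-Fit: [107] [111] [115] [109] [120] [117] [110] → 7 tapes.
7 archives exceed 100 GB (half the capacity), and no two of those can share a tape, so at least 7 tapes are needed.
So 7 is already optimal.

0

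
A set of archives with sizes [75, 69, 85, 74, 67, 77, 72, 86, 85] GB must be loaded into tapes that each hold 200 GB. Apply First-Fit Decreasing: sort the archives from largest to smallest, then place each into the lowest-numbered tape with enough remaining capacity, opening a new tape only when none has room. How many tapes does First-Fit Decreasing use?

Sorted descending: 86, 85, 85, 77, 75, 74, 72, 69, 67.
86 GB → tape 1 (remaining 114 GB)
85 GB → tape 1 (remaining 29 GB)
85 GB → tape 2 (remaining 115 GB)
77 GB → tape 2 (remaining 38 GB)
75 GB → tape 3 (remaining 125 GB)
74 GB → tape 3 (remaining 51 GB)
72 GB → tape 4 (remaining 128 GB)
69 GB → tape 4 (remaining 59 GB)
67 GB → tape 5 (remaining 133 GB)
Final tapes: [86,85] [85,77] [75,74] [72,69] [67].

5 tapes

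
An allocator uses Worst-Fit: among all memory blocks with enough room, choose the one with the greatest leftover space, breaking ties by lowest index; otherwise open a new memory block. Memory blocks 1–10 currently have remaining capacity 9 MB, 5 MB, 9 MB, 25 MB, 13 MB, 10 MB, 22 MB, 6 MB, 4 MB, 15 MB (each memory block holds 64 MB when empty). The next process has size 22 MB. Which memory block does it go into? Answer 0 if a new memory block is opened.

Memory blocks with room: memory block 4 (25 MB), memory block 7 (22 MB).
Most room is memory block 4 with 25 MB free.

4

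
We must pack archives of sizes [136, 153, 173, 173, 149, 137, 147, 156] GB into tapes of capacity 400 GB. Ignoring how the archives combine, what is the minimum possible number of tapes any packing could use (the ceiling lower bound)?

Total size = 136 + 153 + 173 + 173 + 149 + 137 + 147 + 156 = 1224 GB.
⌈1224 / 400⌉ = 4.

4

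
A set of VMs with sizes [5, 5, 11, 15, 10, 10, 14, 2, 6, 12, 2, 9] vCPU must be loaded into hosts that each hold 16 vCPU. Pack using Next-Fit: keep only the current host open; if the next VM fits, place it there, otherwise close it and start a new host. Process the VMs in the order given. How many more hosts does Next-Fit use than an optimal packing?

Next-Fit: [5,5] [11] [15] [10] [10] [14,2] [6] [12,2] [9] → 9 hosts.
Total size 101 vCPU; any packing needs at least ⌈101/16⌉ = 7 hosts.
An optimal packing achieves that bound: [15] [14,2] [12,2] [11,5] [10,6] [10,5] [9] → 7 hosts.
Excess: 9 − 7 = 2.

2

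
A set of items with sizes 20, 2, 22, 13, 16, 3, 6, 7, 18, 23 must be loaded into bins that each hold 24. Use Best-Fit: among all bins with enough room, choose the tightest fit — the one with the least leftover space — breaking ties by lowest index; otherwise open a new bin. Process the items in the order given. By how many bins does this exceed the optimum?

Best-Fit: [20,2] [22] [13,6] [16,3] [7] [18] [23] → 7 bins.
Total size 130; any packing needs at least ⌈130/24⌉ = 6 bins.
An optimal packing achieves that bound: [23] [22,2] [20,3] [18,6] [16,7] [13] → 6 bins.
Excess: 7 − 6 = 1.

1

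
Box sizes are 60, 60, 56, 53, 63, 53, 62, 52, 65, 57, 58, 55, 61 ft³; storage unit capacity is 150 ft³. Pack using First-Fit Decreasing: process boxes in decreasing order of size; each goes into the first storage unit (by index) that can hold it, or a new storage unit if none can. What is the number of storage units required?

Sorted descending: 65, 63, 62, 61, 60, 60, 58, 57, 56, 55, 53, 53, 52.
storage unit 1: place 65 ft³, 85 ft³ left
storage unit 1: place 63 ft³, 22 ft³ left
storage unit 2: place 62 ft³, 88 ft³ left
storage unit 2: place 61 ft³, 27 ft³ left
storage unit 3: place 60 ft³, 90 ft³ left
storage unit 3: place 60 ft³, 30 ft³ left
storage unit 4: place 58 ft³, 92 ft³ left
storage unit 4: place 57 ft³, 35 ft³ left
storage unit 5: place 56 ft³, 94 ft³ left
storage unit 5: place 55 ft³, 39 ft³ left
storage unit 6: place 53 ft³, 97 ft³ left
storage unit 6: place 53 ft³, 44 ft³ left
storage unit 7: place 52 ft³, 98 ft³ left
Final storage units: [65,63] [62,61] [60,60] [58,57] [56,55] [53,53] [52].

7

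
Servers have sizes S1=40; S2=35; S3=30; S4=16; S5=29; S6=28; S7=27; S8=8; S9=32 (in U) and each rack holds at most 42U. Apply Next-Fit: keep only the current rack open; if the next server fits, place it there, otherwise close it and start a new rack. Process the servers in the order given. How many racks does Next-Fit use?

8

rack 1: place S1 (40U), 2U left
rack 2: place S2 (35U), 7U left
rack 3: place S3 (30U), 12U left
rack 4: place S4 (16U), 26U left
rack 5: place S5 (29U), 13U left
rack 6: place S6 (28U), 14U left
rack 7: place S7 (27U), 15U left
rack 7: place S8 (8U), 7U left
rack 8: place S9 (32U), 10U left
Final racks: [40] [35] [30] [16] [29] [28] [27,8] [32].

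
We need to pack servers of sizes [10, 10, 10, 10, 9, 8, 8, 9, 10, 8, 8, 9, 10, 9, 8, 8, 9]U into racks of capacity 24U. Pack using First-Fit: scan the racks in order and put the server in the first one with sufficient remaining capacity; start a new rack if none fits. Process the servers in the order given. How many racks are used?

9

rack 1: place 10U, 14U left
rack 1: place 10U, 4U left
rack 2: place 10U, 14U left
rack 2: place 10U, 4U left
rack 3: place 9U, 15U left
rack 3: place 8U, 7U left
rack 4: place 8U, 16U left
rack 4: place 9U, 7U left
rack 5: place 10U, 14U left
rack 5: place 8U, 6U left
rack 6: place 8U, 16U left
rack 6: place 9U, 7U left
rack 7: place 10U, 14U left
rack 7: place 9U, 5U left
rack 8: place 8U, 16U left
rack 8: place 8U, 8U left
rack 9: place 9U, 15U left
Final racks: [10,10] [10,10] [9,8] [8,9] [10,8] [8,9] [10,9] [8,8] [9].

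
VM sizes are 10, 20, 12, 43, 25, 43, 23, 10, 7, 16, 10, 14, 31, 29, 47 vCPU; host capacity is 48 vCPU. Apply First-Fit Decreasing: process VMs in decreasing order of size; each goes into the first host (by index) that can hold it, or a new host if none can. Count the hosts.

8

Sorted descending: 47, 43, 43, 31, 29, 25, 23, 20, 16, 14, 12, 10, 10, 10, 7.
Put 47 vCPU in host 1; 1 vCPU remain.
Put 43 vCPU in host 2; 5 vCPU remain.
Put 43 vCPU in host 3; 5 vCPU remain.
Put 31 vCPU in host 4; 17 vCPU remain.
Put 29 vCPU in host 5; 19 vCPU remain.
Put 25 vCPU in host 6; 23 vCPU remain.
Put 23 vCPU in host 6; 0 vCPU remain.
Put 20 vCPU in host 7; 28 vCPU remain.
Put 16 vCPU in host 4; 1 vCPU remain.
Put 14 vCPU in host 5; 5 vCPU remain.
Put 12 vCPU in host 7; 16 vCPU remain.
Put 10 vCPU in host 7; 6 vCPU remain.
Put 10 vCPU in host 8; 38 vCPU remain.
Put 10 vCPU in host 8; 28 vCPU remain.
Put 7 vCPU in host 8; 21 vCPU remain.
Final hosts: [47] [43] [43] [31,16] [29,14] [25,23] [20,12,10] [10,10,7].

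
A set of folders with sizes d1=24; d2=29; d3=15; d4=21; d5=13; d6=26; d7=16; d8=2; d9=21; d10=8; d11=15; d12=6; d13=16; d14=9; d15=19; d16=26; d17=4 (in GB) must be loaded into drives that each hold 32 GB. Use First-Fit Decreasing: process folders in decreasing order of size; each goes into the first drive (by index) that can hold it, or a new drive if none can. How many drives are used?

Sorted descending: 29, 26, 26, 24, 21, 21, 19, 16, 16, 15, 15, 13, 9, 8, 6, 4, 2.
drive 1: place 29 GB, 3 GB left
drive 2: place 26 GB, 6 GB left
drive 3: place 26 GB, 6 GB left
drive 4: place 24 GB, 8 GB left
drive 5: place 21 GB, 11 GB left
drive 6: place 21 GB, 11 GB left
drive 7: place 19 GB, 13 GB left
drive 8: place 16 GB, 16 GB left
drive 8: place 16 GB, 0 GB left
drive 9: place 15 GB, 17 GB left
drive 9: place 15 GB, 2 GB left
drive 7: place 13 GB, 0 GB left
drive 5: place 9 GB, 2 GB left
drive 4: place 8 GB, 0 GB left
drive 2: place 6 GB, 0 GB left
drive 3: place 4 GB, 2 GB left
drive 1: place 2 GB, 1 GB left
Final drives: [29,2] [26,6] [26,4] [24,8] [21,9] [21] [19,13] [16,16] [15,15].

9 drives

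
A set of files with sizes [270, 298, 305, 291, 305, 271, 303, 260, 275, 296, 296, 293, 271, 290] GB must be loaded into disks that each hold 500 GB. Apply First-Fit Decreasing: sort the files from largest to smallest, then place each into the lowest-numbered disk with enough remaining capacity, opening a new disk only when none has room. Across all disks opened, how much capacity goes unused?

Sorted descending: 305, 305, 303, 298, 296, 296, 293, 291, 290, 275, 271, 271, 270, 260.
Put 305 GB in disk 1; 195 GB remain.
Put 305 GB in disk 2; 195 GB remain.
Put 303 GB in disk 3; 197 GB remain.
Put 298 GB in disk 4; 202 GB remain.
Put 296 GB in disk 5; 204 GB remain.
Put 296 GB in disk 6; 204 GB remain.
Put 293 GB in disk 7; 207 GB remain.
Put 291 GB in disk 8; 209 GB remain.
Put 290 GB in disk 9; 210 GB remain.
Put 275 GB in disk 10; 225 GB remain.
Put 271 GB in disk 11; 229 GB remain.
Put 271 GB in disk 12; 229 GB remain.
Put 270 GB in disk 13; 230 GB remain.
Put 260 GB in disk 14; 240 GB remain.
14 disks × 500 GB = 7000 GB; used 4024 GB; unused 2976 GB.

2976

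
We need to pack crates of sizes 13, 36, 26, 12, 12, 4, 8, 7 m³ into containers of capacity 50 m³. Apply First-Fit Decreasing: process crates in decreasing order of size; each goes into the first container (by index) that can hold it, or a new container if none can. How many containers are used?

Sorted descending: 36, 26, 13, 12, 12, 8, 7, 4.
Put 36 m³ in container 1; 14 m³ remain.
Put 26 m³ in container 2; 24 m³ remain.
Put 13 m³ in container 1; 1 m³ remain.
Put 12 m³ in container 2; 12 m³ remain.
Put 12 m³ in container 2; 0 m³ remain.
Put 8 m³ in container 3; 42 m³ remain.
Put 7 m³ in container 3; 35 m³ remain.
Put 4 m³ in container 3; 31 m³ remain.

3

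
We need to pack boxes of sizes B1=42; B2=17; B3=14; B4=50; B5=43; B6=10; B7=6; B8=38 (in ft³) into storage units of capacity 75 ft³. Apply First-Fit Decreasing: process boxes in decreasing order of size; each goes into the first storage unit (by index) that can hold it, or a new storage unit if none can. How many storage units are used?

Sorted descending: 50, 43, 42, 38, 17, 14, 10, 6.
50 ft³ → storage unit 1 (remaining 25 ft³)
43 ft³ → storage unit 2 (remaining 32 ft³)
42 ft³ → storage unit 3 (remaining 33 ft³)
38 ft³ → storage unit 4 (remaining 37 ft³)
17 ft³ → storage unit 1 (remaining 8 ft³)
14 ft³ → storage unit 2 (remaining 18 ft³)
10 ft³ → storage unit 2 (remaining 8 ft³)
6 ft³ → storage unit 1 (remaining 2 ft³)
Final storage units: [50,17,6] [43,14,10] [42] [38].

4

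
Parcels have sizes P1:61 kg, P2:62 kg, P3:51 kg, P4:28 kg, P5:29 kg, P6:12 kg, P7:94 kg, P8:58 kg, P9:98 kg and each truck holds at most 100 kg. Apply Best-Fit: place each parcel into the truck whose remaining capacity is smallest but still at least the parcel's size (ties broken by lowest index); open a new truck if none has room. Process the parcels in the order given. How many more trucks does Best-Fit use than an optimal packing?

0

Best-Fit: [61,29] [62,28] [51,12] [94] [58] [98] → 6 trucks.
6 parcels exceed 50 kg (half the capacity), and no two of those can share a truck, so at least 6 trucks are needed.
So 6 is already optimal.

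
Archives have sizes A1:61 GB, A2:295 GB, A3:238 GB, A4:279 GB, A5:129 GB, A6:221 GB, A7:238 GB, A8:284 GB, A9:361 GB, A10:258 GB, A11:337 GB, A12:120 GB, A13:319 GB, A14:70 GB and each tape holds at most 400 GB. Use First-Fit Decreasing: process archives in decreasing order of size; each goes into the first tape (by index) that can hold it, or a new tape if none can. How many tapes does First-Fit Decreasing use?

Sorted descending: 361, 337, 319, 295, 284, 279, 258, 238, 238, 221, 129, 120, 70, 61.
361 GB → tape 1 (remaining 39 GB)
337 GB → tape 2 (remaining 63 GB)
319 GB → tape 3 (remaining 81 GB)
295 GB → tape 4 (remaining 105 GB)
284 GB → tape 5 (remaining 116 GB)
279 GB → tape 6 (remaining 121 GB)
258 GB → tape 7 (remaining 142 GB)
238 GB → tape 8 (remaining 162 GB)
238 GB → tape 9 (remaining 162 GB)
221 GB → tape 10 (remaining 179 GB)
129 GB → tape 7 (remaining 13 GB)
120 GB → tape 6 (remaining 1 GB)
70 GB → tape 3 (remaining 11 GB)
61 GB → tape 2 (remaining 2 GB)

10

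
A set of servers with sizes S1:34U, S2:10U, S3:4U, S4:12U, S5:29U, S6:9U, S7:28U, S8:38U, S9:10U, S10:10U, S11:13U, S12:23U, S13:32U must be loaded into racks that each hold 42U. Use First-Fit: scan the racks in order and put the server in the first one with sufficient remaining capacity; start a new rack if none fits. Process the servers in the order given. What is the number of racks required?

rack 1: place S1 (34U), 8U left
rack 2: place S2 (10U), 32U left
rack 1: place S3 (4U), 4U left
rack 2: place S4 (12U), 20U left
rack 3: place S5 (29U), 13U left
rack 2: place S6 (9U), 11U left
rack 4: place S7 (28U), 14U left
rack 5: place S8 (38U), 4U left
rack 2: place S9 (10U), 1U left
rack 3: place S10 (10U), 3U left
rack 4: place S11 (13U), 1U left
rack 6: place S12 (23U), 19U left
rack 7: place S13 (32U), 10U left
Final racks: [34,4] [10,12,9,10] [29,10] [28,13] [38] [23] [32].

7 racks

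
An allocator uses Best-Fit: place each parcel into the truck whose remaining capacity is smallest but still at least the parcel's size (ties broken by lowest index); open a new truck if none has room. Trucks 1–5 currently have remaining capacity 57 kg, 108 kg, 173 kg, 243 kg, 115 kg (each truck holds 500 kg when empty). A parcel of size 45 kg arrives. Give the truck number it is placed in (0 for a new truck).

1

Trucks with room: truck 1 (57 kg), truck 2 (108 kg), truck 3 (173 kg), truck 4 (243 kg), truck 5 (115 kg).
Tightest fit is truck 1 with 57 kg free.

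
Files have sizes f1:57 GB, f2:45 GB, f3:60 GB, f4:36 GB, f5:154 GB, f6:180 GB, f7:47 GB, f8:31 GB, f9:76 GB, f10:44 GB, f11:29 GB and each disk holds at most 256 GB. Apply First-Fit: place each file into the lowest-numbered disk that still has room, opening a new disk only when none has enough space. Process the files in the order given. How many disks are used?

4

f1 (57 GB) → disk 1 (remaining 199 GB)
f2 (45 GB) → disk 1 (remaining 154 GB)
f3 (60 GB) → disk 1 (remaining 94 GB)
f4 (36 GB) → disk 1 (remaining 58 GB)
f5 (154 GB) → disk 2 (remaining 102 GB)
f6 (180 GB) → disk 3 (remaining 76 GB)
f7 (47 GB) → disk 1 (remaining 11 GB)
f8 (31 GB) → disk 2 (remaining 71 GB)
f9 (76 GB) → disk 3 (remaining 0 GB)
f10 (44 GB) → disk 2 (remaining 27 GB)
f11 (29 GB) → disk 4 (remaining 227 GB)
Final disks: [57,45,60,36,47] [154,31,44] [180,76] [29].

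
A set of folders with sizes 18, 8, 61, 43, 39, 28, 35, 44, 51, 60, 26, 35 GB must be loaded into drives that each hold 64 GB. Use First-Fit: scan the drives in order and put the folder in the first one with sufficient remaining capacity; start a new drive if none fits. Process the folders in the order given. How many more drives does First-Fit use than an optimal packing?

First-Fit: [18,8,28] [61] [43] [39] [35,26] [44] [51] [60] [35] → 9 drives.
8 folders exceed 32 GB (half the capacity), and no two of those can share a drive, so at least 8 drives are needed.
An optimal packing achieves that bound: [61] [60] [51,8] [44,18] [43] [39] [35,28] [35,26] → 8 drives.
Excess: 9 − 8 = 1.

1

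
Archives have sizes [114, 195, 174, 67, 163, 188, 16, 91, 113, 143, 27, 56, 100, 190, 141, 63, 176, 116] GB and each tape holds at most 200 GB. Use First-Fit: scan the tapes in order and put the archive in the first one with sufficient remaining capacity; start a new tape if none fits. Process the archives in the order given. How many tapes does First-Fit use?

tape 1: place 114 GB, 86 GB left
tape 2: place 195 GB, 5 GB left
tape 3: place 174 GB, 26 GB left
tape 1: place 67 GB, 19 GB left
tape 4: place 163 GB, 37 GB left
tape 5: place 188 GB, 12 GB left
tape 1: place 16 GB, 3 GB left
tape 6: place 91 GB, 109 GB left
tape 7: place 113 GB, 87 GB left
tape 8: place 143 GB, 57 GB left
tape 4: place 27 GB, 10 GB left
tape 6: place 56 GB, 53 GB left
tape 9: place 100 GB, 100 GB left
tape 10: place 190 GB, 10 GB left
tape 11: place 141 GB, 59 GB left
tape 7: place 63 GB, 24 GB left
tape 12: place 176 GB, 24 GB left
tape 13: place 116 GB, 84 GB left
Final tapes: [114,67,16] [195] [174] [163,27] [188] [91,56] [113,63] [143] [100] [190] [141] [176] [116].

13 tapes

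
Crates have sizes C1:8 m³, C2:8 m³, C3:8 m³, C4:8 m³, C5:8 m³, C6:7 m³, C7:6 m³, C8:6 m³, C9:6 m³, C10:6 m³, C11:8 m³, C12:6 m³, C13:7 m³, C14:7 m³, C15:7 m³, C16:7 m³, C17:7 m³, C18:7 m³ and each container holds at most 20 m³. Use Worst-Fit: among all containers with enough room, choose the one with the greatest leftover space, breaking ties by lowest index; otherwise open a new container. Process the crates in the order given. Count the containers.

C1 (8 m³) → container 1 (remaining 12 m³)
C2 (8 m³) → container 1 (remaining 4 m³)
C3 (8 m³) → container 2 (remaining 12 m³)
C4 (8 m³) → container 2 (remaining 4 m³)
C5 (8 m³) → container 3 (remaining 12 m³)
C6 (7 m³) → container 3 (remaining 5 m³)
C7 (6 m³) → container 4 (remaining 14 m³)
C8 (6 m³) → container 4 (remaining 8 m³)
C9 (6 m³) → container 4 (remaining 2 m³)
C10 (6 m³) → container 5 (remaining 14 m³)
C11 (8 m³) → container 5 (remaining 6 m³)
C12 (6 m³) → container 5 (remaining 0 m³)
C13 (7 m³) → container 6 (remaining 13 m³)
C14 (7 m³) → container 6 (remaining 6 m³)
C15 (7 m³) → container 7 (remaining 13 m³)
C16 (7 m³) → container 7 (remaining 6 m³)
C17 (7 m³) → container 8 (remaining 13 m³)
C18 (7 m³) → container 8 (remaining 6 m³)

8 containers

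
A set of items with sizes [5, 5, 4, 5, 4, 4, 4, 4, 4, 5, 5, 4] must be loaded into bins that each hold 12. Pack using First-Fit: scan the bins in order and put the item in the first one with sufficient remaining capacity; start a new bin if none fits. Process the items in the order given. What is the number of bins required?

5 → bin 1 (remaining 7)
5 → bin 1 (remaining 2)
4 → bin 2 (remaining 8)
5 → bin 2 (remaining 3)
4 → bin 3 (remaining 8)
4 → bin 3 (remaining 4)
4 → bin 3 (remaining 0)
4 → bin 4 (remaining 8)
4 → bin 4 (remaining 4)
5 → bin 5 (remaining 7)
5 → bin 5 (remaining 2)
4 → bin 4 (remaining 0)
Final bins: [5,5] [4,5] [4,4,4] [4,4,4] [5,5].

5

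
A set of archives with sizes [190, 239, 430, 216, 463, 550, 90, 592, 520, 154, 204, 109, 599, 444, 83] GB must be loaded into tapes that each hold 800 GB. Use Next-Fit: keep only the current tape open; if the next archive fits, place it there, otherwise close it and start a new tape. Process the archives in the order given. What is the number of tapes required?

190 GB → tape 1 (remaining 610 GB)
239 GB → tape 1 (remaining 371 GB)
430 GB → tape 2 (remaining 370 GB)
216 GB → tape 2 (remaining 154 GB)
463 GB → tape 3 (remaining 337 GB)
550 GB → tape 4 (remaining 250 GB)
90 GB → tape 4 (remaining 160 GB)
592 GB → tape 5 (remaining 208 GB)
520 GB → tape 6 (remaining 280 GB)
154 GB → tape 6 (remaining 126 GB)
204 GB → tape 7 (remaining 596 GB)
109 GB → tape 7 (remaining 487 GB)
599 GB → tape 8 (remaining 201 GB)
444 GB → tape 9 (remaining 356 GB)
83 GB → tape 9 (remaining 273 GB)

9 tapes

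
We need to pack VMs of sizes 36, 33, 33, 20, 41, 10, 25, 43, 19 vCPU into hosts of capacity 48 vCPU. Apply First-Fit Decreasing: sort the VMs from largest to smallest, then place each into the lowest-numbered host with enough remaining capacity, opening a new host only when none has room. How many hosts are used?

7

Sorted descending: 43, 41, 36, 33, 33, 25, 20, 19, 10.
host 1: place 43 vCPU, 5 vCPU left
host 2: place 41 vCPU, 7 vCPU left
host 3: place 36 vCPU, 12 vCPU left
host 4: place 33 vCPU, 15 vCPU left
host 5: place 33 vCPU, 15 vCPU left
host 6: place 25 vCPU, 23 vCPU left
host 6: place 20 vCPU, 3 vCPU left
host 7: place 19 vCPU, 29 vCPU left
host 3: place 10 vCPU, 2 vCPU left
Final hosts: [43] [41] [36,10] [33] [33] [25,20] [19].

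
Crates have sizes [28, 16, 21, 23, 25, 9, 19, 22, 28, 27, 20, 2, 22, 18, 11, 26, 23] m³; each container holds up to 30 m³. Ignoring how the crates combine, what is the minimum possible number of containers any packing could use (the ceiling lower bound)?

Total size = 28 + 16 + 21 + 23 + 25 + 9 + 19 + 22 + 28 + 27 + 20 + 2 + 22 + 18 + 11 + 26 + 23 = 340 m³.
⌈340 / 30⌉ = 12.

12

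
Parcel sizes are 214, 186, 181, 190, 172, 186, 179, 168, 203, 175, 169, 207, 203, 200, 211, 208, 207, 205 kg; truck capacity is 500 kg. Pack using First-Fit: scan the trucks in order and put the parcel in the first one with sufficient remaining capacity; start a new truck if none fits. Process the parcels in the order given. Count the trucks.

9 trucks

Put 214 kg in truck 1; 286 kg remain.
Put 186 kg in truck 1; 100 kg remain.
Put 181 kg in truck 2; 319 kg remain.
Put 190 kg in truck 2; 129 kg remain.
Put 172 kg in truck 3; 328 kg remain.
Put 186 kg in truck 3; 142 kg remain.
Put 179 kg in truck 4; 321 kg remain.
Put 168 kg in truck 4; 153 kg remain.
Put 203 kg in truck 5; 297 kg remain.
Put 175 kg in truck 5; 122 kg remain.
Put 169 kg in truck 6; 331 kg remain.
Put 207 kg in truck 6; 124 kg remain.
Put 203 kg in truck 7; 297 kg remain.
Put 200 kg in truck 7; 97 kg remain.
Put 211 kg in truck 8; 289 kg remain.
Put 208 kg in truck 8; 81 kg remain.
Put 207 kg in truck 9; 293 kg remain.
Put 205 kg in truck 9; 88 kg remain.
Final trucks: [214,186] [181,190] [172,186] [179,168] [203,175] [169,207] [203,200] [211,208] [207,205].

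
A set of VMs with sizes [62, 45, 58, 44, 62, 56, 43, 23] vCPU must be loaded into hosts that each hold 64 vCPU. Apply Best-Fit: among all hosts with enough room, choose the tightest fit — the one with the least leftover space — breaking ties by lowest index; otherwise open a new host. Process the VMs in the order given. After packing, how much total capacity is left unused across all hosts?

Put 62 vCPU in host 1; 2 vCPU remain.
Put 45 vCPU in host 2; 19 vCPU remain.
Put 58 vCPU in host 3; 6 vCPU remain.
Put 44 vCPU in host 4; 20 vCPU remain.
Put 62 vCPU in host 5; 2 vCPU remain.
Put 56 vCPU in host 6; 8 vCPU remain.
Put 43 vCPU in host 7; 21 vCPU remain.
Put 23 vCPU in host 8; 41 vCPU remain.
8 hosts × 64 vCPU = 512 vCPU; used 393 vCPU; unused 119 vCPU.

119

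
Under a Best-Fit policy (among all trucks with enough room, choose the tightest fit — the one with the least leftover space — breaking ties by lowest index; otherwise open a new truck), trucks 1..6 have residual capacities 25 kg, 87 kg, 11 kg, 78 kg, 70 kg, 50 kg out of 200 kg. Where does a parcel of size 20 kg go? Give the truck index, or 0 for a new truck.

1

Trucks with room: truck 1 (25 kg), truck 2 (87 kg), truck 4 (78 kg), truck 5 (70 kg), truck 6 (50 kg).
Tightest fit is truck 1 with 25 kg free.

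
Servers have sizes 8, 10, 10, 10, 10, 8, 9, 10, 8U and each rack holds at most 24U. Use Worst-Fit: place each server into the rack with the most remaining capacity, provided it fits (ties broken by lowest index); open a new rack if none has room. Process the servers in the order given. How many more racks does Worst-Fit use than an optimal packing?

1

Worst-Fit: [8,10] [10,10] [10,8] [9,10] [8] → 5 racks.
Total size 83U; any packing needs at least ⌈83/24⌉ = 4 racks.
An optimal packing achieves that bound: [10,10] [10,10] [10,9] [8,8,8] → 4 racks.
Excess: 5 − 4 = 1.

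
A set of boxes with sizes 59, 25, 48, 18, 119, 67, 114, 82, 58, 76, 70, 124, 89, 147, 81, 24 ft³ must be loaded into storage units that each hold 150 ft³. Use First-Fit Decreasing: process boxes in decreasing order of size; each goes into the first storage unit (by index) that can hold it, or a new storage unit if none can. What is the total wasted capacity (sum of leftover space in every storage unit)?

Sorted descending: 147, 124, 119, 114, 89, 82, 81, 76, 70, 67, 59, 58, 48, 25, 24, 18.
147 ft³ → storage unit 1 (remaining 3 ft³)
124 ft³ → storage unit 2 (remaining 26 ft³)
119 ft³ → storage unit 3 (remaining 31 ft³)
114 ft³ → storage unit 4 (remaining 36 ft³)
89 ft³ → storage unit 5 (remaining 61 ft³)
82 ft³ → storage unit 6 (remaining 68 ft³)
81 ft³ → storage unit 7 (remaining 69 ft³)
76 ft³ → storage unit 8 (remaining 74 ft³)
70 ft³ → storage unit 8 (remaining 4 ft³)
67 ft³ → storage unit 6 (remaining 1 ft³)
59 ft³ → storage unit 5 (remaining 2 ft³)
58 ft³ → storage unit 7 (remaining 11 ft³)
48 ft³ → storage unit 9 (remaining 102 ft³)
25 ft³ → storage unit 2 (remaining 1 ft³)
24 ft³ → storage unit 3 (remaining 7 ft³)
18 ft³ → storage unit 4 (remaining 18 ft³)
9 storage units × 150 ft³ = 1350 ft³; used 1201 ft³; unused 149 ft³.

149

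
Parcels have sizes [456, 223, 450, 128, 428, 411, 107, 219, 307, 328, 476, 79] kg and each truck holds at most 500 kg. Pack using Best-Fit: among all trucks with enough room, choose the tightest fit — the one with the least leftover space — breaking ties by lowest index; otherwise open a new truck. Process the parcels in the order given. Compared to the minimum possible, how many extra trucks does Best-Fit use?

Best-Fit: [456] [223,128,107] [450] [428] [411,79] [219] [307] [328] [476] → 9 trucks.
Total size 3612 kg; any packing needs at least ⌈3612/500⌉ = 8 trucks.
An optimal packing achieves that bound: [476] [456] [450] [428] [411,79] [328,128] [307,107] [223,219] → 8 trucks.
Excess: 9 − 8 = 1.

1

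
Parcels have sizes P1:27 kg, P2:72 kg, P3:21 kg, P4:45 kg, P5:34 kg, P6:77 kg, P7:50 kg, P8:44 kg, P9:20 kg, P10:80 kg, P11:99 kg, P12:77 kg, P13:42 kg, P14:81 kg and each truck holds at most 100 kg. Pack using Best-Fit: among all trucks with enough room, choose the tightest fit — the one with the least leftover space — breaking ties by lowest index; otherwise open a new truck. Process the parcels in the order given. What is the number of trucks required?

P1 (27 kg) → truck 1 (remaining 73 kg)
P2 (72 kg) → truck 1 (remaining 1 kg)
P3 (21 kg) → truck 2 (remaining 79 kg)
P4 (45 kg) → truck 2 (remaining 34 kg)
P5 (34 kg) → truck 2 (remaining 0 kg)
P6 (77 kg) → truck 3 (remaining 23 kg)
P7 (50 kg) → truck 4 (remaining 50 kg)
P8 (44 kg) → truck 4 (remaining 6 kg)
P9 (20 kg) → truck 3 (remaining 3 kg)
P10 (80 kg) → truck 5 (remaining 20 kg)
P11 (99 kg) → truck 6 (remaining 1 kg)
P12 (77 kg) → truck 7 (remaining 23 kg)
P13 (42 kg) → truck 8 (remaining 58 kg)
P14 (81 kg) → truck 9 (remaining 19 kg)

9 trucks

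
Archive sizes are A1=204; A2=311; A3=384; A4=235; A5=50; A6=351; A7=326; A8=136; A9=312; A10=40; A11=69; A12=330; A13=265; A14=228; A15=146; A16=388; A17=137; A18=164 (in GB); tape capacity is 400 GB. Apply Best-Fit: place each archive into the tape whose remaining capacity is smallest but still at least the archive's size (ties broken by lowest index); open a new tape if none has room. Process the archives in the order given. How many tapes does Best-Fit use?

A1 (204 GB) → tape 1 (remaining 196 GB)
A2 (311 GB) → tape 2 (remaining 89 GB)
A3 (384 GB) → tape 3 (remaining 16 GB)
A4 (235 GB) → tape 4 (remaining 165 GB)
A5 (50 GB) → tape 2 (remaining 39 GB)
A6 (351 GB) → tape 5 (remaining 49 GB)
A7 (326 GB) → tape 6 (remaining 74 GB)
A8 (136 GB) → tape 4 (remaining 29 GB)
A9 (312 GB) → tape 7 (remaining 88 GB)
A10 (40 GB) → tape 5 (remaining 9 GB)
A11 (69 GB) → tape 6 (remaining 5 GB)
A12 (330 GB) → tape 8 (remaining 70 GB)
A13 (265 GB) → tape 9 (remaining 135 GB)
A14 (228 GB) → tape 10 (remaining 172 GB)
A15 (146 GB) → tape 10 (remaining 26 GB)
A16 (388 GB) → tape 11 (remaining 12 GB)
A17 (137 GB) → tape 1 (remaining 59 GB)
A18 (164 GB) → tape 12 (remaining 236 GB)
Final tapes: [204,137] [311,50] [384] [235,136] [351,40] [326,69] [312] [330] [265] [228,146] [388] [164].

12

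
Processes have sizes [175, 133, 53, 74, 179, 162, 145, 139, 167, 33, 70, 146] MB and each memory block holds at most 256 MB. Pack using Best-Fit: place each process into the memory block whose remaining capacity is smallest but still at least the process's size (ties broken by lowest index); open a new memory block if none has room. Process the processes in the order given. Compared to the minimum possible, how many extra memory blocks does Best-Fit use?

0

Best-Fit: [175,53] [133,74,33] [179,70] [162] [145] [139] [167] [146] → 8 memory blocks.
8 processes exceed 128 MB (half the capacity), and no two of those can share a memory block, so at least 8 memory blocks are needed.
So 8 is already optimal.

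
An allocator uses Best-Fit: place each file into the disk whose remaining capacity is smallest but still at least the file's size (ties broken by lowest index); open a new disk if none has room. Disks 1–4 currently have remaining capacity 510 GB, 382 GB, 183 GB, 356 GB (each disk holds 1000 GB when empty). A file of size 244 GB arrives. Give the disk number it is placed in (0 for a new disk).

Disks with room: disk 1 (510 GB), disk 2 (382 GB), disk 4 (356 GB).
Tightest fit is disk 4 with 356 GB free.

4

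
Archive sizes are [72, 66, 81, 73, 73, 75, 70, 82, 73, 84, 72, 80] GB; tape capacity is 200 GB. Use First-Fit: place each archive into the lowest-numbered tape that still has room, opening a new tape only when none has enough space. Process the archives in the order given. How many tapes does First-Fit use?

tape 1: place 72 GB, 128 GB left
tape 1: place 66 GB, 62 GB left
tape 2: place 81 GB, 119 GB left
tape 2: place 73 GB, 46 GB left
tape 3: place 73 GB, 127 GB left
tape 3: place 75 GB, 52 GB left
tape 4: place 70 GB, 130 GB left
tape 4: place 82 GB, 48 GB left
tape 5: place 73 GB, 127 GB left
tape 5: place 84 GB, 43 GB left
tape 6: place 72 GB, 128 GB left
tape 6: place 80 GB, 48 GB left

6 tapes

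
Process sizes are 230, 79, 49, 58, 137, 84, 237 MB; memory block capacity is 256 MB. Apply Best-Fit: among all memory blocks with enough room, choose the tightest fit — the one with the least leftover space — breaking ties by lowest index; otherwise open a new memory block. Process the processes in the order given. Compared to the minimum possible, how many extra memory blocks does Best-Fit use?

0

Best-Fit: [230] [79,49,58] [137,84] [237] → 4 memory blocks.
Total size 874 MB; any packing needs at least ⌈874/256⌉ = 4 memory blocks.
So 4 is already optimal.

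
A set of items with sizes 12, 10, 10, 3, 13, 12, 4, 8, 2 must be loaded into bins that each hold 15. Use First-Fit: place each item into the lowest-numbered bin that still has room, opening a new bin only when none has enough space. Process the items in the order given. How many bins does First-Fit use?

12 → bin 1 (remaining 3)
10 → bin 2 (remaining 5)
10 → bin 3 (remaining 5)
3 → bin 1 (remaining 0)
13 → bin 4 (remaining 2)
12 → bin 5 (remaining 3)
4 → bin 2 (remaining 1)
8 → bin 6 (remaining 7)
2 → bin 3 (remaining 3)

6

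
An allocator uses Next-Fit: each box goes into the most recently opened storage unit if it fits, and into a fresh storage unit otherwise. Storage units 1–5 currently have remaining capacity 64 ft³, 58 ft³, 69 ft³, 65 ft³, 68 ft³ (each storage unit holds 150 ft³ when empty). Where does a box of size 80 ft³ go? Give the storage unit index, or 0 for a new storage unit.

0

Next-Fit only looks at storage unit 5, which has 68 ft³ free.
80 ft³ does not fit, so a new storage unit is opened.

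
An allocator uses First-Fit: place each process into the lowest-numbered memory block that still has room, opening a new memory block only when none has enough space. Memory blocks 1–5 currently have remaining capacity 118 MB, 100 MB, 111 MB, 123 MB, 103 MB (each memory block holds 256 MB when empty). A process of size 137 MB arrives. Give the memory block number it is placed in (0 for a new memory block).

0

No memory block has ≥ 137 MB free, so a new memory block is opened.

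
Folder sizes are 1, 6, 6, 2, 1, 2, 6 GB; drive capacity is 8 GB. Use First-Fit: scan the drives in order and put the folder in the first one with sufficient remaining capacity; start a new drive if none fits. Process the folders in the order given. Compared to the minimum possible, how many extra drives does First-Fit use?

First-Fit: [1,6,1] [6,2] [2,6] → 3 drives.
Total size 24 GB; any packing needs at least ⌈24/8⌉ = 3 drives.
So 3 is already optimal.

0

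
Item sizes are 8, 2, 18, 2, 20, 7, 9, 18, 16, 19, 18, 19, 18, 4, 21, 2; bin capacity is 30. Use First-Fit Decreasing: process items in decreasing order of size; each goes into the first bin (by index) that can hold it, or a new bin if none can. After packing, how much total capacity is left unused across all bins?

Sorted descending: 21, 20, 19, 19, 18, 18, 18, 18, 16, 9, 8, 7, 4, 2, 2, 2.
Put 21 in bin 1; 9 remain.
Put 20 in bin 2; 10 remain.
Put 19 in bin 3; 11 remain.
Put 19 in bin 4; 11 remain.
Put 18 in bin 5; 12 remain.
Put 18 in bin 6; 12 remain.
Put 18 in bin 7; 12 remain.
Put 18 in bin 8; 12 remain.
Put 16 in bin 9; 14 remain.
Put 9 in bin 1; 0 remain.
Put 8 in bin 2; 2 remain.
Put 7 in bin 3; 4 remain.
Put 4 in bin 3; 0 remain.
Put 2 in bin 2; 0 remain.
Put 2 in bin 4; 9 remain.
Put 2 in bin 4; 7 remain.
9 bins × 30 = 270; used 201; unused 69.

69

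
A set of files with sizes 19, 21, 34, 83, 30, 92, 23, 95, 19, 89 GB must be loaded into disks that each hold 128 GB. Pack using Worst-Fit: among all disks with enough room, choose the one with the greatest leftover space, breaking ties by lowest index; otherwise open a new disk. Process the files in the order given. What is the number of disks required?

disk 1: place 19 GB, 109 GB left
disk 1: place 21 GB, 88 GB left
disk 1: place 34 GB, 54 GB left
disk 2: place 83 GB, 45 GB left
disk 1: place 30 GB, 24 GB left
disk 3: place 92 GB, 36 GB left
disk 2: place 23 GB, 22 GB left
disk 4: place 95 GB, 33 GB left
disk 3: place 19 GB, 17 GB left
disk 5: place 89 GB, 39 GB left
Final disks: [19,21,34,30] [83,23] [92,19] [95] [89].

5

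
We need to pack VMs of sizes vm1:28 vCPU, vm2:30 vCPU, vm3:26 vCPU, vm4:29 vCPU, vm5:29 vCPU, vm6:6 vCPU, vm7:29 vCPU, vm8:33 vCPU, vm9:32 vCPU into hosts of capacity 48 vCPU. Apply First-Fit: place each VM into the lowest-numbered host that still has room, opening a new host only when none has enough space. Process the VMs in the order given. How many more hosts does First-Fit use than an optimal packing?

First-Fit: [28,6] [30] [26] [29] [29] [29] [33] [32] → 8 hosts.
8 VMs exceed 24 vCPU (half the capacity), and no two of those can share a host, so at least 8 hosts are needed.
So 8 is already optimal.

0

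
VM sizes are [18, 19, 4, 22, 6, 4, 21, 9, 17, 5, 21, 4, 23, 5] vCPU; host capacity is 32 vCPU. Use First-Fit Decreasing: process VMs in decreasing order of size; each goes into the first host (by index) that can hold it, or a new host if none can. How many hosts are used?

Sorted descending: 23, 22, 21, 21, 19, 18, 17, 9, 6, 5, 5, 4, 4, 4.
host 1: place 23 vCPU, 9 vCPU left
host 2: place 22 vCPU, 10 vCPU left
host 3: place 21 vCPU, 11 vCPU left
host 4: place 21 vCPU, 11 vCPU left
host 5: place 19 vCPU, 13 vCPU left
host 6: place 18 vCPU, 14 vCPU left
host 7: place 17 vCPU, 15 vCPU left
host 1: place 9 vCPU, 0 vCPU left
host 2: place 6 vCPU, 4 vCPU left
host 3: place 5 vCPU, 6 vCPU left
host 3: place 5 vCPU, 1 vCPU left
host 2: place 4 vCPU, 0 vCPU left
host 4: place 4 vCPU, 7 vCPU left
host 4: place 4 vCPU, 3 vCPU left
Final hosts: [23,9] [22,6,4] [21,5,5] [21,4,4] [19] [18] [17].

7 hosts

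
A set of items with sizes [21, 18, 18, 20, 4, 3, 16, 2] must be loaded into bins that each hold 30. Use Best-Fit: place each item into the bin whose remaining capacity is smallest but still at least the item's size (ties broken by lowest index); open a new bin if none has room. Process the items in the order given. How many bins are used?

bin 1: place 21, 9 left
bin 2: place 18, 12 left
bin 3: place 18, 12 left
bin 4: place 20, 10 left
bin 1: place 4, 5 left
bin 1: place 3, 2 left
bin 5: place 16, 14 left
bin 1: place 2, 0 left

5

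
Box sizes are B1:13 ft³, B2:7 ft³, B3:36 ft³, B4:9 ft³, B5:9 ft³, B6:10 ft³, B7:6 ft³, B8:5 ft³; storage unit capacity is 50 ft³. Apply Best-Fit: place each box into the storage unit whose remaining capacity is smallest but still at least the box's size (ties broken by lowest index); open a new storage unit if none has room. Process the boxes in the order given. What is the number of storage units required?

2

storage unit 1: place B1 (13 ft³), 37 ft³ left
storage unit 1: place B2 (7 ft³), 30 ft³ left
storage unit 2: place B3 (36 ft³), 14 ft³ left
storage unit 2: place B4 (9 ft³), 5 ft³ left
storage unit 1: place B5 (9 ft³), 21 ft³ left
storage unit 1: place B6 (10 ft³), 11 ft³ left
storage unit 1: place B7 (6 ft³), 5 ft³ left
storage unit 1: place B8 (5 ft³), 0 ft³ left
Final storage units: [13,7,9,10,6,5] [36,9].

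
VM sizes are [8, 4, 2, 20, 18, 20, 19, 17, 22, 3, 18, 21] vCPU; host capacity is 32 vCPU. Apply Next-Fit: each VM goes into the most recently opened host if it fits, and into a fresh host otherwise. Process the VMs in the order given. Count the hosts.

Put 8 vCPU in host 1; 24 vCPU remain.
Put 4 vCPU in host 1; 20 vCPU remain.
Put 2 vCPU in host 1; 18 vCPU remain.
Put 20 vCPU in host 2; 12 vCPU remain.
Put 18 vCPU in host 3; 14 vCPU remain.
Put 20 vCPU in host 4; 12 vCPU remain.
Put 19 vCPU in host 5; 13 vCPU remain.
Put 17 vCPU in host 6; 15 vCPU remain.
Put 22 vCPU in host 7; 10 vCPU remain.
Put 3 vCPU in host 7; 7 vCPU remain.
Put 18 vCPU in host 8; 14 vCPU remain.
Put 21 vCPU in host 9; 11 vCPU remain.

9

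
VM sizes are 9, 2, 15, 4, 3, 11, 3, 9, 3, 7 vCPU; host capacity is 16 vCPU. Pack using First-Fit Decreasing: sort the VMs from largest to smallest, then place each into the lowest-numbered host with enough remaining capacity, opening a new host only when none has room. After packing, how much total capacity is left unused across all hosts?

14

Sorted descending: 15, 11, 9, 9, 7, 4, 3, 3, 3, 2.
host 1: place 15 vCPU, 1 vCPU left
host 2: place 11 vCPU, 5 vCPU left
host 3: place 9 vCPU, 7 vCPU left
host 4: place 9 vCPU, 7 vCPU left
host 3: place 7 vCPU, 0 vCPU left
host 2: place 4 vCPU, 1 vCPU left
host 4: place 3 vCPU, 4 vCPU left
host 4: place 3 vCPU, 1 vCPU left
host 5: place 3 vCPU, 13 vCPU left
host 5: place 2 vCPU, 11 vCPU left
5 hosts × 16 vCPU = 80 vCPU; used 66 vCPU; unused 14 vCPU.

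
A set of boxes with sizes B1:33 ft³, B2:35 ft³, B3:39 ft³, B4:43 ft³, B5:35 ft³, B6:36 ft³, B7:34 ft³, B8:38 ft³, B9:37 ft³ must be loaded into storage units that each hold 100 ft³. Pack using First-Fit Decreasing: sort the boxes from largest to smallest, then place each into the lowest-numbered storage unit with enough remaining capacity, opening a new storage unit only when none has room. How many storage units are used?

Sorted descending: 43, 39, 38, 37, 36, 35, 35, 34, 33.
43 ft³ → storage unit 1 (remaining 57 ft³)
39 ft³ → storage unit 1 (remaining 18 ft³)
38 ft³ → storage unit 2 (remaining 62 ft³)
37 ft³ → storage unit 2 (remaining 25 ft³)
36 ft³ → storage unit 3 (remaining 64 ft³)
35 ft³ → storage unit 3 (remaining 29 ft³)
35 ft³ → storage unit 4 (remaining 65 ft³)
34 ft³ → storage unit 4 (remaining 31 ft³)
33 ft³ → storage unit 5 (remaining 67 ft³)
Final storage units: [43,39] [38,37] [36,35] [35,34] [33].

5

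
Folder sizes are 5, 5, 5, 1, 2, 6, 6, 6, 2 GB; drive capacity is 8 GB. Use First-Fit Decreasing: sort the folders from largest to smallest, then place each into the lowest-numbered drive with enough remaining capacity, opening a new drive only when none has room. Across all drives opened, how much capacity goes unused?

Sorted descending: 6, 6, 6, 5, 5, 5, 2, 2, 1.
Put 6 GB in drive 1; 2 GB remain.
Put 6 GB in drive 2; 2 GB remain.
Put 6 GB in drive 3; 2 GB remain.
Put 5 GB in drive 4; 3 GB remain.
Put 5 GB in drive 5; 3 GB remain.
Put 5 GB in drive 6; 3 GB remain.
Put 2 GB in drive 1; 0 GB remain.
Put 2 GB in drive 2; 0 GB remain.
Put 1 GB in drive 3; 1 GB remain.
6 drives × 8 GB = 48 GB; used 38 GB; unused 10 GB.

10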